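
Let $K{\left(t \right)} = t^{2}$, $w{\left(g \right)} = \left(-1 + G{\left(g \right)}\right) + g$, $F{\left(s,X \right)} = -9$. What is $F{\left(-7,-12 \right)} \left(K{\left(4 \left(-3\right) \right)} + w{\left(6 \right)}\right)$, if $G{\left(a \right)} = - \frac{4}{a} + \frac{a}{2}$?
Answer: $-1362$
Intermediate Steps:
$G{\left(a \right)} = \frac{a}{2} - \frac{4}{a}$ ($G{\left(a \right)} = - \frac{4}{a} + a \frac{1}{2} = - \frac{4}{a} + \frac{a}{2} = \frac{a}{2} - \frac{4}{a}$)
$w{\left(g \right)} = -1 - \frac{4}{g} + \frac{3 g}{2}$ ($w{\left(g \right)} = \left(-1 + \left(\frac{g}{2} - \frac{4}{g}\right)\right) + g = \left(-1 + \frac{g}{2} - \frac{4}{g}\right) + g = -1 - \frac{4}{g} + \frac{3 g}{2}$)
$F{\left(-7,-12 \right)} \left(K{\left(4 \left(-3\right) \right)} + w{\left(6 \right)}\right) = - 9 \left(\left(4 \left(-3\right)\right)^{2} - \left(-8 + \frac{2}{3}\right)\right) = - 9 \left(\left(-12\right)^{2} - - \frac{22}{3}\right) = - 9 \left(144 - - \frac{22}{3}\right) = - 9 \left(144 + \frac{22}{3}\right) = \left(-9\right) \frac{454}{3} = -1362$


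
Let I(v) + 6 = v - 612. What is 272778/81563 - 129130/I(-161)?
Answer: 10744724252/63537577 ≈ 169.11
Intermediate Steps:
I(v) = -618 + v (I(v) = -6 + (v - 612) = -6 + (-612 + v) = -618 + v)
272778/81563 - 129130/I(-161) = 272778/81563 - 129130/(-618 - 161) = 272778*(1/81563) - 129130/(-779) = 272778/81563 - 129130*(-1/779) = 272778/81563 + 129130/779 = 10744724252/63537577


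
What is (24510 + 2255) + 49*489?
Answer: 50726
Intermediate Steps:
(24510 + 2255) + 49*489 = 26765 + 23961 = 50726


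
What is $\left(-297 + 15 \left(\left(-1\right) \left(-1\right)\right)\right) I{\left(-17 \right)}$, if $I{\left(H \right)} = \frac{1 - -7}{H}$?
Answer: $\frac{2256}{17} \approx 132.71$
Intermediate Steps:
$I{\left(H \right)} = \frac{8}{H}$ ($I{\left(H \right)} = \frac{1 + 7}{H} = \frac{8}{H}$)
$\left(-297 + 15 \left(\left(-1\right) \left(-1\right)\right)\right) I{\left(-17 \right)} = \left(-297 + 15 \left(\left(-1\right) \left(-1\right)\right)\right) \frac{8}{-17} = \left(-297 + 15 \cdot 1\right) 8 \left(- \frac{1}{17}\right) = \left(-297 + 15\right) \left(- \frac{8}{17}\right) = \left(-282\right) \left(- \frac{8}{17}\right) = \frac{2256}{17}$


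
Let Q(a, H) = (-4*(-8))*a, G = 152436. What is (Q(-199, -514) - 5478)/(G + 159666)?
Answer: -5923/156051 ≈ -0.037956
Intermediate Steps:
Q(a, H) = 32*a
(Q(-199, -514) - 5478)/(G + 159666) = (32*(-199) - 5478)/(152436 + 159666) = (-6368 - 5478)/312102 = -11846*1/312102 = -5923/156051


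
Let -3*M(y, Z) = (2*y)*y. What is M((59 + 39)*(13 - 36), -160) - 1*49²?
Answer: -10168235/3 ≈ -3.3894e+6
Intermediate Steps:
M(y, Z) = -2*y²/3 (M(y, Z) = -2*y*y/3 = -2*y²/3)
M((59 + 39)*(13 - 36), -160) - 1*49² = -2*(13 - 36)²*(59 + 39)²/3 - 1*49² = -2*(98*(-23))²/3 - 1*2401 = -⅔*(-2254)² - 2401 = -⅔*5080516 - 2401 = -10161032/3 - 2401 = -10168235/3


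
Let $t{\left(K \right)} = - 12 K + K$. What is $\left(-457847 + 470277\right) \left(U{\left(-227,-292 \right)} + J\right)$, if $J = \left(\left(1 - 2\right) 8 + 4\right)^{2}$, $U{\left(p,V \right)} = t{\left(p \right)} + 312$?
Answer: $35114750$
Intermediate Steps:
$t{\left(K \right)} = - 11 K$
$U{\left(p,V \right)} = 312 - 11 p$ ($U{\left(p,V \right)} = - 11 p + 312 = 312 - 11 p$)
$J = 16$ ($J = \left(\left(-1\right) 8 + 4\right)^{2} = \left(-8 + 4\right)^{2} = \left(-4\right)^{2} = 16$)
$\left(-457847 + 470277\right) \left(U{\left(-227,-292 \right)} + J\right) = \left(-457847 + 470277\right) \left(\left(312 - -2497\right) + 16\right) = 12430 \left(\left(312 + 2497\right) + 16\right) = 12430 \left(2809 + 16\right) = 12430 \cdot 2825 = 35114750$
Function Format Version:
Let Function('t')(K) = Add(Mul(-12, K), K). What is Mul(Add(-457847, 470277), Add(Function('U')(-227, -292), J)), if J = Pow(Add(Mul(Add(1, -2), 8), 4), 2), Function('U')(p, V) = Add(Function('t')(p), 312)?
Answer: 35114750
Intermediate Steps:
Function('t')(K) = Mul(-11, K)
Function('U')(p, V) = Add(312, Mul(-11, p)) (Function('U')(p, V) = Add(Mul(-11, p), 312) = Add(312, Mul(-11, p)))
J = 16 (J = Pow(Add(Mul(-1, 8), 4), 2) = Pow(Add(-8, 4), 2) = Pow(-4, 2) = 16)
Mul(Add(-457847, 470277), Add(Function('U')(-227, -292), J)) = Mul(Add(-457847, 470277), Add(Add(312, Mul(-11, -227)), 16)) = Mul(12430, Add(Add(312, 2497), 16)) = Mul(12430, Add(2809, 16)) = Mul(12430, 2825) = 35114750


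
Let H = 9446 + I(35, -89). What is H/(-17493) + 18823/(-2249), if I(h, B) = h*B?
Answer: -343509158/39341757 ≈ -8.7314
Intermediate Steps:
I(h, B) = B*h
H = 6331 (H = 9446 - 89*35 = 9446 - 3115 = 6331)
H/(-17493) + 18823/(-2249) = 6331/(-17493) + 18823/(-2249) = 6331*(-1/17493) + 18823*(-1/2249) = -6331/17493 - 18823/2249 = -343509158/39341757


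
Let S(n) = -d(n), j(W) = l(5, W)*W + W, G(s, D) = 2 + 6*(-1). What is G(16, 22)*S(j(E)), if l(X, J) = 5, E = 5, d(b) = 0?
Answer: 0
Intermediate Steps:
G(s, D) = -4 (G(s, D) = 2 - 6 = -4)
j(W) = 6*W (j(W) = 5*W + W = 6*W)
S(n) = 0 (S(n) = -1*0 = 0)
G(16, 22)*S(j(E)) = -4*0 = 0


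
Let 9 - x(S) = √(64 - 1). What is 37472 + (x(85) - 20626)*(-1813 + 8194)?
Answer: -131519605 - 19143*√7 ≈ -1.3157e+8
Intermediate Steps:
x(S) = 9 - 3*√7 (x(S) = 9 - √(64 - 1) = 9 - √63 = 9 - 3*√7)
37472 + (x(85) - 20626)*(-1813 + 8194) = 37472 + ((9 - 3*√7) - 20626)*(-1813 + 8194) = 37472 + (-20617 - 3*√7)*6381 = 37472 + (-131557077 - 19143*√7) = -131519605 - 19143*√7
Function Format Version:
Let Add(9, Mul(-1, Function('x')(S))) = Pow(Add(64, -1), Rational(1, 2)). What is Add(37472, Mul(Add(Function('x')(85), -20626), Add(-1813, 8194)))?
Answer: Add(-131519605, Mul(-19143, Pow(7, Rational(1, 2)))) ≈ -1.3157e+8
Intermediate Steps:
Function('x')(S) = Add(9, Mul(-3, Pow(7, Rational(1, 2)))) (Function('x')(S) = Add(9, Mul(-1, Pow(Add(64, -1), Rational(1, 2)))) = Add(9, Mul(-1, Pow(63, Rational(1, 2)))) = Add(9, Mul(-1, Mul(3, Pow(7, Rational(1, 2))))) = Add(9, Mul(-3, Pow(7, Rational(1, 2)))))
Add(37472, Mul(Add(Function('x')(85), -20626), Add(-1813, 8194))) = Add(37472, Mul(Add(Add(9, Mul(-3, Pow(7, Rational(1, 2)))), -20626), Add(-1813, 8194))) = Add(37472, Mul(Add(-20617, Mul(-3, Pow(7, Rational(1, 2)))), 6381)) = Add(37472, Add(-131557077, Mul(-19143, Pow(7, Rational(1, 2))))) = Add(-131519605, Mul(-19143, Pow(7, Rational(1, 2))))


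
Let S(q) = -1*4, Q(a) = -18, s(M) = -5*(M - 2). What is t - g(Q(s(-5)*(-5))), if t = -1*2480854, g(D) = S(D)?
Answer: -2480850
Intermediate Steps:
s(M) = 10 - 5*M (s(M) = -5*(-2 + M) = 10 - 5*M)
S(q) = -4
g(D) = -4
t = -2480854
t - g(Q(s(-5)*(-5))) = -2480854 - 1*(-4) = -2480854 + 4 = -2480850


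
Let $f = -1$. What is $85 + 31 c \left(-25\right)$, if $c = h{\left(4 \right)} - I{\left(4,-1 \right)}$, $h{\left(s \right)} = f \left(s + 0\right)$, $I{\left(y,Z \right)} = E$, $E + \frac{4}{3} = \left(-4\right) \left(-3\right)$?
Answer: $\frac{34355}{3} \approx 11452.0$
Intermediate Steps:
$E = \frac{32}{3}$ ($E = - \frac{4}{3} - -12 = - \frac{4}{3} + 12 = \frac{32}{3} \approx 10.667$)
$I{\left(y,Z \right)} = \frac{32}{3}$
$h{\left(s \right)} = - s$ ($h{\left(s \right)} = - (s + 0) = - s$)
$c = - \frac{44}{3}$ ($c = \left(-1\right) 4 - \frac{32}{3} = -4 - \frac{32}{3} = - \frac{44}{3} \approx -14.667$)
$85 + 31 c \left(-25\right) = 85 + 31 \left(- \frac{44}{3}\right) \left(-25\right) = 85 - - \frac{34100}{3} = 85 + \frac{34100}{3} = \frac{34355}{3}$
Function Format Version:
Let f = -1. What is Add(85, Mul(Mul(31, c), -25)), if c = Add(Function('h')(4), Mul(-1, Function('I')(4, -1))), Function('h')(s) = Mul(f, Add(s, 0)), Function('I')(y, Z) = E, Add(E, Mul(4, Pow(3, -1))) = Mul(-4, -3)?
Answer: Rational(34355, 3) ≈ 11452.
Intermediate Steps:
E = Rational(32, 3) (E = Add(Rational(-4, 3), Mul(-4, -3)) = Add(Rational(-4, 3), 12) = Rational(32, 3) ≈ 10.667)
Function('I')(y, Z) = Rational(32, 3)
Function('h')(s) = Mul(-1, s) (Function('h')(s) = Mul(-1, Add(s, 0)) = Mul(-1, s))
c = Rational(-44, 3) (c = Add(Mul(-1, 4), Mul(-1, Rational(32, 3))) = Add(-4, Rational(-32, 3)) = Rational(-44, 3) ≈ -14.667)
Add(85, Mul(Mul(31, c), -25)) = Add(85, Mul(Mul(31, Rational(-44, 3)), -25)) = Add(85, Mul(Rational(-1364, 3), -25)) = Add(85, Rational(34100, 3)) = Rational(34355, 3)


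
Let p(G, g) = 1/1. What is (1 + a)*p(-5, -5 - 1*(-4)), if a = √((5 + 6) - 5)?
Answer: 1 + √6 ≈ 3.4495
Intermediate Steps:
p(G, g) = 1
a = √6 (a = √(11 - 5) = √6 ≈ 2.4495)
(1 + a)*p(-5, -5 - 1*(-4)) = (1 + √6)*1 = 1 + √6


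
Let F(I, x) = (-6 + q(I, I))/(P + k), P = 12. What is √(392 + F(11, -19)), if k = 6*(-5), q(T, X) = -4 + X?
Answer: √14110/6 ≈ 19.798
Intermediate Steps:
k = -30
F(I, x) = 5/9 - I/18 (F(I, x) = (-6 + (-4 + I))/(12 - 30) = (-10 + I)/(-18) = (-10 + I)*(-1/18) = 5/9 - I/18)
√(392 + F(11, -19)) = √(392 + (5/9 - 1/18*11)) = √(392 + (5/9 - 11/18)) = √(392 - 1/18) = √(7055/18) = √14110/6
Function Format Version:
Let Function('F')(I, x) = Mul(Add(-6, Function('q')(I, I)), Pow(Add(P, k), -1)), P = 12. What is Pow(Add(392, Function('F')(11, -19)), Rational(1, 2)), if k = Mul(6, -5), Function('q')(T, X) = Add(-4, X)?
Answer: Mul(Rational(1, 6), Pow(14110, Rational(1, 2))) ≈ 19.798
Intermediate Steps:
k = -30
Function('F')(I, x) = Add(Rational(5, 9), Mul(Rational(-1, 18), I)) (Function('F')(I, x) = Mul(Add(-6, Add(-4, I)), Pow(Add(12, -30), -1)) = Mul(Add(-10, I), Pow(-18, -1)) = Mul(Add(-10, I), Rational(-1, 18)) = Add(Rational(5, 9), Mul(Rational(-1, 18), I)))
Pow(Add(392, Function('F')(11, -19)), Rational(1, 2)) = Pow(Add(392, Add(Rational(5, 9), Mul(Rational(-1, 18), 11))), Rational(1, 2)) = Pow(Add(392, Add(Rational(5, 9), Rational(-11, 18))), Rational(1, 2)) = Pow(Add(392, Rational(-1, 18)), Rational(1, 2)) = Pow(Rational(7055, 18), Rational(1, 2)) = Mul(Rational(1, 6), Pow(14110, Rational(1, 2)))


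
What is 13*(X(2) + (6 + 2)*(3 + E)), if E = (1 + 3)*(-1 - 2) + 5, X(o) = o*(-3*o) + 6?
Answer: -494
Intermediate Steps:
X(o) = 6 - 3*o² (X(o) = -3*o² + 6 = 6 - 3*o²)
E = -7 (E = 4*(-3) + 5 = -12 + 5 = -7)
13*(X(2) + (6 + 2)*(3 + E)) = 13*((6 - 3*2²) + (6 + 2)*(3 - 7)) = 13*((6 - 3*4) + 8*(-4)) = 13*((6 - 12) - 32) = 13*(-6 - 32) = 13*(-38) = -494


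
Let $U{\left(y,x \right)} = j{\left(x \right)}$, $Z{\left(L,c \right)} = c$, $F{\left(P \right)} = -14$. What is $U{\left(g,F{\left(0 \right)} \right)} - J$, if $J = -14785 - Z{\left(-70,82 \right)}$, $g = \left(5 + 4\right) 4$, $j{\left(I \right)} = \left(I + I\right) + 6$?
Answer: $14845$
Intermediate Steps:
$j{\left(I \right)} = 6 + 2 I$ ($j{\left(I \right)} = 2 I + 6 = 6 + 2 I$)
$g = 36$ ($g = 9 \cdot 4 = 36$)
$U{\left(y,x \right)} = 6 + 2 x$
$J = -14867$ ($J = -14785 - 82 = -14867$)
$U{\left(g,F{\left(0 \right)} \right)} - J = \left(6 + 2 \left(-14\right)\right) - -14867 = \left(6 - 28\right) + 14867 = -22 + 14867 = 14845$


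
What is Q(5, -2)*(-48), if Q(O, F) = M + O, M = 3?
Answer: -384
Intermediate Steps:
Q(O, F) = 3 + O
Q(5, -2)*(-48) = (3 + 5)*(-48) = 8*(-48) = -384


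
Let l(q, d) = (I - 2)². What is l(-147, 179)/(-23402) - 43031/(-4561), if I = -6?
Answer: 503359779/53368261 ≈ 9.4318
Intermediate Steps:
l(q, d) = 64 (l(q, d) = (-6 - 2)² = (-8)² = 64)
l(-147, 179)/(-23402) - 43031/(-4561) = 64/(-23402) - 43031/(-4561) = 64*(-1/23402) - 43031*(-1/4561) = -32/11701 + 43031/4561 = 503359779/53368261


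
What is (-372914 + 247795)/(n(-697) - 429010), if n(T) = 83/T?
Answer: 87207943/299020053 ≈ 0.29165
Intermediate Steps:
(-372914 + 247795)/(n(-697) - 429010) = (-372914 + 247795)/(83/(-697) - 429010) = -125119/(83*(-1/697) - 429010) = -125119/(-83/697 - 429010) = -125119/(-299020053/697) = -125119*(-697/299020053) = 87207943/299020053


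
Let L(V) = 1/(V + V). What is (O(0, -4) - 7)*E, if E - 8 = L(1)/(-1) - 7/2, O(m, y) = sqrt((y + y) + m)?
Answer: -28 + 8*I*sqrt(2) ≈ -28.0 + 11.314*I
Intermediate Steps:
O(m, y) = sqrt(m + 2*y) (O(m, y) = sqrt(2*y + m) = sqrt(m + 2*y))
L(V) = 1/(2*V)
E = 4 (E = 8 + (((1/2)/1)/(-1) - 7/2) = 8 + (((1/2)*1)*(-1) - 7*1/2) = 8 + ((1/2)*(-1) - 7/2) = 8 + (-1/2 - 7/2) = 8 - 4 = 4)
(O(0, -4) - 7)*E = (sqrt(0 + 2*(-4)) - 7)*4 = (sqrt(0 - 8) - 7)*4 = (sqrt(-8) - 7)*4 = (2*I*sqrt(2) - 7)*4 = (-7 + 2*I*sqrt(2))*4 = -28 + 8*I*sqrt(2)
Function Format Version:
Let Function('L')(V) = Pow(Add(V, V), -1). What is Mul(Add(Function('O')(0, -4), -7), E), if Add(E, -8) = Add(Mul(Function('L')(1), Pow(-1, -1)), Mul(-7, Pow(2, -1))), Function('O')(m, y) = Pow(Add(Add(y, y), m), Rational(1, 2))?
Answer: Add(-28, Mul(8, I, Pow(2, Rational(1, 2)))) ≈ Add(-28.000, Mul(11.314, I))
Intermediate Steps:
Function('O')(m, y) = Pow(Add(m, Mul(2, y)), Rational(1, 2)) (Function('O')(m, y) = Pow(Add(Mul(2, y), m), Rational(1, 2)) = Pow(Add(m, Mul(2, y)), Rational(1, 2)))
Function('L')(V) = Mul(Rational(1, 2), Pow(V, -1)) (Function('L')(V) = Pow(Mul(2, V), -1) = Mul(Rational(1, 2), Pow(V, -1)))
E = 4 (E = Add(8, Add(Mul(Mul(Rational(1, 2), Pow(1, -1)), Pow(-1, -1)), Mul(-7, Pow(2, -1)))) = Add(8, Add(Mul(Mul(Rational(1, 2), 1), -1), Mul(-7, Rational(1, 2)))) = Add(8, Add(Mul(Rational(1, 2), -1), Rational(-7, 2))) = Add(8, Add(Rational(-1, 2), Rational(-7, 2))) = Add(8, -4) = 4)
Mul(Add(Function('O')(0, -4), -7), E) = Mul(Add(Pow(Add(0, Mul(2, -4)), Rational(1, 2)), -7), 4) = Mul(Add(Pow(Add(0, -8), Rational(1, 2)), -7), 4) = Mul(Add(Pow(-8, Rational(1, 2)), -7), 4) = Mul(Add(Mul(2, I, Pow(2, Rational(1, 2))), -7), 4) = Mul(Add(-7, Mul(2, I, Pow(2, Rational(1, 2)))), 4) = Add(-28, Mul(8, I, Pow(2, Rational(1, 2))))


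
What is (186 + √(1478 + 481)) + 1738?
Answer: 1924 + √1959 ≈ 1968.3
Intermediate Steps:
(186 + √(1478 + 481)) + 1738 = (186 + √1959) + 1738 = 1924 + √1959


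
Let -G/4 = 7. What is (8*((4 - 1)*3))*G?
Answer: -2016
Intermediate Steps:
G = -28 (G = -4*7 = -28)
(8*((4 - 1)*3))*G = (8*((4 - 1)*3))*(-28) = (8*(3*3))*(-28) = (8*9)*(-28) = 72*(-28) = -2016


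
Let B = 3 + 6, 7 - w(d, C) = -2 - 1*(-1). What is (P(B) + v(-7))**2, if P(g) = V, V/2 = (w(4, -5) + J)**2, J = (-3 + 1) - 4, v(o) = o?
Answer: 1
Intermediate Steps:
w(d, C) = 8 (w(d, C) = 7 - (-2 - 1*(-1)) = 7 - (-2 + 1) = 7 - 1*(-1) = 7 + 1 = 8)
B = 9
J = -6 (J = -2 - 4 = -6)
V = 8 (V = 2*(8 - 6)**2 = 2*2**2 = 2*4 = 8)
P(g) = 8
(P(B) + v(-7))**2 = (8 - 7)**2 = 1**2 = 1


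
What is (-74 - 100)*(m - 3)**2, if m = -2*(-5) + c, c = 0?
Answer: -8526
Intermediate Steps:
m = 10 (m = -2*(-5) + 0 = 10 + 0 = 10)
(-74 - 100)*(m - 3)**2 = (-74 - 100)*(10 - 3)**2 = -174*7**2 = -174*49 = -8526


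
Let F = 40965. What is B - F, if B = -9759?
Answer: -50724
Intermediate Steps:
B - F = -9759 - 1*40965 = -9759 - 40965 = -50724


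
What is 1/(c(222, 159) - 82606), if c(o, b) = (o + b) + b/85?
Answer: -85/6988966 ≈ -1.2162e-5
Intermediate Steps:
c(o, b) = o + 86*b/85 (c(o, b) = (b + o) + b*(1/85) = (b + o) + b/85 = o + 86*b/85)
1/(c(222, 159) - 82606) = 1/((222 + (86/85)*159) - 82606) = 1/((222 + 13674/85) - 82606) = 1/(32544/85 - 82606) = 1/(-6988966/85) = -85/6988966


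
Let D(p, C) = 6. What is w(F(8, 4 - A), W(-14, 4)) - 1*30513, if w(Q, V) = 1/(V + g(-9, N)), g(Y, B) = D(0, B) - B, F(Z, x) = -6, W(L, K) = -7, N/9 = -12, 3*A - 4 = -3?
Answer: -3264890/107 ≈ -30513.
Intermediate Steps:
A = ⅓ (A = 4/3 + (⅓)*(-3) = 4/3 - 1 = ⅓ ≈ 0.33333)
N = -108 (N = 9*(-12) = -108)
g(Y, B) = 6 - B
w(Q, V) = 1/(114 + V) (w(Q, V) = 1/(V + (6 - 1*(-108))) = 1/(V + (6 + 108)) = 1/(V + 114) = 1/(114 + V))
w(F(8, 4 - A), W(-14, 4)) - 1*30513 = 1/(114 - 7) - 1*30513 = 1/107 - 30513 = -3264890/107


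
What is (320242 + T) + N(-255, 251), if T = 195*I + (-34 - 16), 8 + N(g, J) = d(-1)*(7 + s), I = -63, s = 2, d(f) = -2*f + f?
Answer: 307908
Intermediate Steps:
d(f) = -f
N(g, J) = 1 (N(g, J) = -8 + (-1*(-1))*(7 + 2) = -8 + 1*9 = -8 + 9 = 1)
T = -12335 (T = 195*(-63) + (-34 - 16) = -12285 - 50 = -12335)
(320242 + T) + N(-255, 251) = (320242 - 12335) + 1 = 307907 + 1 = 307908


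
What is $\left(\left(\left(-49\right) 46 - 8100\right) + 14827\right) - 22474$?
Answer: $-18001$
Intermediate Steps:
$\left(\left(\left(-49\right) 46 - 8100\right) + 14827\right) - 22474 = \left(\left(-2254 - 8100\right) + 14827\right) - 22474 = \left(-10354 + 14827\right) - 22474 = 4473 - 22474 = -18001$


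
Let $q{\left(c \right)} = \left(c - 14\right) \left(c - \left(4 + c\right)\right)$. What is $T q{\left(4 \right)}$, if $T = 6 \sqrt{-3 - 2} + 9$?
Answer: $360 + 240 i \sqrt{5} \approx 360.0 + 536.66 i$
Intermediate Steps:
$q{\left(c \right)} = 56 - 4 c$ ($q{\left(c \right)} = \left(-14 + c\right) \left(-4\right) = 56 - 4 c$)
$T = 9 + 6 i \sqrt{5}$ ($T = 6 \sqrt{-5} + 9 = 6 i \sqrt{5} + 9 = 9 + 6 i \sqrt{5} \approx 9.0 + 13.416 i$)
$T q{\left(4 \right)} = \left(9 + 6 i \sqrt{5}\right) \left(56 - 16\right) = \left(9 + 6 i \sqrt{5}\right) 40 = 360 + 240 i \sqrt{5}$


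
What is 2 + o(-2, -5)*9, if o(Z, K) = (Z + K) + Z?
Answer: -79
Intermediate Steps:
o(Z, K) = K + 2*Z (o(Z, K) = (K + Z) + Z = K + 2*Z)
2 + o(-2, -5)*9 = 2 + (-5 + 2*(-2))*9 = 2 + (-5 - 4)*9 = 2 - 9*9 = 2 - 81 = -79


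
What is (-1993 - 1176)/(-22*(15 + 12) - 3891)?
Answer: 3169/4485 ≈ 0.70658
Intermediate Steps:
(-1993 - 1176)/(-22*(15 + 12) - 3891) = -3169/(-22*27 - 3891) = -3169/(-594 - 3891) = -3169/(-4485) = -3169*(-1/4485) = 3169/4485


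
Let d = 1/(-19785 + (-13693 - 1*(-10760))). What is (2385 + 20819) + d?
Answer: 527148471/22718 ≈ 23204.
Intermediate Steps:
d = -1/22718 (d = 1/(-19785 + (-13693 + 10760)) = 1/(-19785 - 2933) = 1/(-22718) = -1/22718 ≈ -4.4018e-5)
(2385 + 20819) + d = (2385 + 20819) - 1/22718 = 23204 - 1/22718 = 527148471/22718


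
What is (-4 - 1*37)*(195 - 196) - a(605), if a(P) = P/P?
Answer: 40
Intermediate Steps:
a(P) = 1
(-4 - 1*37)*(195 - 196) - a(605) = (-4 - 1*37)*(195 - 196) - 1*1 = (-4 - 37)*(-1) - 1 = -41*(-1) - 1 = 41 - 1 = 40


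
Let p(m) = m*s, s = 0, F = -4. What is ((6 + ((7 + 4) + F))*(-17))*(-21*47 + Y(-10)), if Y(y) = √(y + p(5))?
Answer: 218127 - 221*I*√10 ≈ 2.1813e+5 - 698.86*I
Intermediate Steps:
p(m) = 0 (p(m) = m*0 = 0)
Y(y) = √y (Y(y) = √(y + 0) = √y)
((6 + ((7 + 4) + F))*(-17))*(-21*47 + Y(-10)) = ((6 + ((7 + 4) - 4))*(-17))*(-21*47 + √(-10)) = ((6 + (11 - 4))*(-17))*(-987 + I*√10) = ((6 + 7)*(-17))*(-987 + I*√10) = (13*(-17))*(-987 + I*√10) = -221*(-987 + I*√10) = 218127 - 221*I*√10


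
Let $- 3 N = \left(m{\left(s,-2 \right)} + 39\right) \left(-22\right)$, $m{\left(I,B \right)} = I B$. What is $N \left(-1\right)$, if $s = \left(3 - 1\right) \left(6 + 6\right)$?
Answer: $66$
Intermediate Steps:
$s = 24$ ($s = 2 \cdot 12 = 24$)
$m{\left(I,B \right)} = B I$
$N = -66$ ($N = - \frac{\left(\left(-2\right) 24 + 39\right) \left(-22\right)}{3} = - \frac{\left(-48 + 39\right) \left(-22\right)}{3} = - \frac{\left(-9\right) \left(-22\right)}{3} = \left(- \frac{1}{3}\right) 198 = -66$)
$N \left(-1\right) = \left(-66\right) \left(-1\right) = 66$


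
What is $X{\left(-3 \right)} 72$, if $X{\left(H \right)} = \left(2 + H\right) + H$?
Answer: $-288$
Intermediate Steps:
$X{\left(H \right)} = 2 + 2 H$
$X{\left(-3 \right)} 72 = \left(2 + 2 \left(-3\right)\right) 72 = \left(2 - 6\right) 72 = \left(-4\right) 72 = -288$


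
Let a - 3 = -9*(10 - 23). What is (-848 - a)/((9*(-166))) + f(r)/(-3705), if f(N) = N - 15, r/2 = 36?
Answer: 30713/48555 ≈ 0.63254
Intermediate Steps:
r = 72 (r = 2*36 = 72)
a = 120 (a = 3 - 9*(10 - 23) = 3 - 9*(-13) = 3 + 117 = 120)
f(N) = -15 + N
(-848 - a)/((9*(-166))) + f(r)/(-3705) = (-848 - 1*120)/((9*(-166))) + (-15 + 72)/(-3705) = (-848 - 120)/(-1494) + 57*(-1/3705) = -968*(-1/1494) - 1/65 = 484/747 - 1/65 = 30713/48555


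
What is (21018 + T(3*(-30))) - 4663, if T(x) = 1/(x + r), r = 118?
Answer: 457941/28 ≈ 16355.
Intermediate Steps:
T(x) = 1/(118 + x) (T(x) = 1/(x + 118) = 1/(118 + x))
(21018 + T(3*(-30))) - 4663 = (21018 + 1/(118 + 3*(-30))) - 4663 = (21018 + 1/(118 - 90)) - 4663 = (21018 + 1/28) - 4663 = 588505/28 - 4663 = 457941/28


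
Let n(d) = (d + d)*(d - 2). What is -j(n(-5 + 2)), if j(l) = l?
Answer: -30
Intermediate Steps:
n(d) = 2*d*(-2 + d) (n(d) = (2*d)*(-2 + d) = 2*d*(-2 + d))
-j(n(-5 + 2)) = -2*(-5 + 2)*(-2 + (-5 + 2)) = -2*(-3)*(-2 - 3) = -2*(-3)*(-5) = -1*30 = -30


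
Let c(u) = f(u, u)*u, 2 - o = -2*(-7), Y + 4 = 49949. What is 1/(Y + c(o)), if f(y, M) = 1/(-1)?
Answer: 1/49957 ≈ 2.0017e-5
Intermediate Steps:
Y = 49945 (Y = -4 + 49949 = 49945)
f(y, M) = -1
o = -12 (o = 2 - (-2)*(-7) = 2 - 1*14 = 2 - 14 = -12)
c(u) = -u
1/(Y + c(o)) = 1/(49945 - 1*(-12)) = 1/(49945 + 12) = 1/49957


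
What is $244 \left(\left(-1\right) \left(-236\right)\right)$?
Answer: $57584$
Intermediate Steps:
$244 \left(\left(-1\right) \left(-236\right)\right) = 244 \cdot 236 = 57584$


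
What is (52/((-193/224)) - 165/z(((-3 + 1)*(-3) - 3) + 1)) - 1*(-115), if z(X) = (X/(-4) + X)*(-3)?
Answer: 42256/579 ≈ 72.981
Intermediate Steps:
z(X) = -9*X/4 (z(X) = (X*(-¼) + X)*(-3) = (-X/4 + X)*(-3) = (3*X/4)*(-3) = -9*X/4)
(52/((-193/224)) - 165/z(((-3 + 1)*(-3) - 3) + 1)) - 1*(-115) = (52/((-193/224)) - 165*(-4/(9*(((-3 + 1)*(-3) - 3) + 1)))) - 1*(-115) = (52/((-193*1/224)) - 165*(-4/(9*((-2*(-3) - 3) + 1)))) + 115 = (52/(-193/224) - 165*(-4/(9*((6 - 3) + 1)))) + 115 = (52*(-224/193) - 165*(-4/(9*(3 + 1)))) + 115 = (-11648/193 - 165/((-9/4*4))) + 115 = (-11648/193 - 165/(-9)) + 115 = (-11648/193 - 165*(-⅑)) + 115 = (-11648/193 + 55/3) + 115 = -24329/579 + 115 = 42256/579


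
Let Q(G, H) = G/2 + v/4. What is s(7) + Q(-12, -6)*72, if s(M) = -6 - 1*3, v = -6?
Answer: -549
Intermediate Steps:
Q(G, H) = -3/2 + G/2 (Q(G, H) = G/2 - 6/4 = G*(1/2) - 6*1/4 = G/2 - 3/2 = -3/2 + G/2)
s(M) = -9 (s(M) = -6 - 3 = -9)
s(7) + Q(-12, -6)*72 = -9 + (-3/2 + (1/2)*(-12))*72 = -9 + (-3/2 - 6)*72 = -9 - 15/2*72 = -9 - 540 = -549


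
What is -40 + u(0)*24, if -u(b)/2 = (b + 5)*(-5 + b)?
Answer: 1160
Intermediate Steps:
u(b) = -2*(-5 + b)*(5 + b) (u(b) = -2*(b + 5)*(-5 + b) = -2*(5 + b)*(-5 + b) = -2*(-5 + b)*(5 + b))
-40 + u(0)*24 = -40 + (50 - 2*0²)*24 = -40 + (50 - 2*0)*24 = -40 + (50 + 0)*24 = -40 + 50*24 = -40 + 1200 = 1160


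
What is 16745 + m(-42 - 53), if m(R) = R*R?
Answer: 25770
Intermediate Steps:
m(R) = R²
16745 + m(-42 - 53) = 16745 + (-42 - 53)² = 16745 + (-95)² = 16745 + 9025 = 25770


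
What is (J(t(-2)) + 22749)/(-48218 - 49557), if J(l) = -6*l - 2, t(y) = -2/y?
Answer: -22741/97775 ≈ -0.23258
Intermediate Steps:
J(l) = -2 - 6*l
(J(t(-2)) + 22749)/(-48218 - 49557) = ((-2 - (-12)/(-2)) + 22749)/(-48218 - 49557) = ((-2 - (-12)*(-1)/2) + 22749)/(-97775) = ((-2 - 6*1) + 22749)*(-1/97775) = ((-2 - 6) + 22749)*(-1/97775) = (-8 + 22749)*(-1/97775) = 22741*(-1/97775) = -22741/97775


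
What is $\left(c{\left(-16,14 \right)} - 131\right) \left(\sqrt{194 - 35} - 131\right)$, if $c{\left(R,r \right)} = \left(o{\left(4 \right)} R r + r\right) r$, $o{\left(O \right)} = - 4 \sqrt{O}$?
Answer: $-3295043 + 25153 \sqrt{159} \approx -2.9779 \cdot 10^{6}$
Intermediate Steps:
$c{\left(R,r \right)} = r \left(r - 8 R r\right)$ ($c{\left(R,r \right)} = \left(- 4 \sqrt{4} R r + r\right) r = \left(\left(-4\right) 2 R r + r\right) r = \left(- 8 R r + r\right) r = \left(r - 8 R r\right) r = r \left(r - 8 R r\right)$)
$\left(c{\left(-16,14 \right)} - 131\right) \left(\sqrt{194 - 35} - 131\right) = \left(14^{2} \left(1 - -128\right) - 131\right) \left(\sqrt{194 - 35} - 131\right) = \left(196 \left(1 + 128\right) - 131\right) \left(\sqrt{159} - 131\right) = \left(196 \cdot 129 - 131\right) \left(-131 + \sqrt{159}\right) = \left(25284 - 131\right) \left(-131 + \sqrt{159}\right) = 25153 \left(-131 + \sqrt{159}\right) = -3295043 + 25153 \sqrt{159}$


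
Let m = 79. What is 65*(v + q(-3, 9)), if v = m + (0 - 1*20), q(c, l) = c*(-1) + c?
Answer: 3835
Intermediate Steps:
q(c, l) = 0 (q(c, l) = -c + c = 0)
v = 59 (v = 79 + (0 - 1*20) = 79 + (0 - 20) = 79 - 20 = 59)
65*(v + q(-3, 9)) = 65*(59 + 0) = 65*59 = 3835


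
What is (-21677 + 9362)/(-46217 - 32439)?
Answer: 12315/78656 ≈ 0.15657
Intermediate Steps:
(-21677 + 9362)/(-46217 - 32439) = -12315/(-78656) = -12315*(-1/78656) = 12315/78656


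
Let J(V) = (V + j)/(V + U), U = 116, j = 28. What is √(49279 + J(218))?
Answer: 2*√343590643/167 ≈ 221.99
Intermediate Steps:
J(V) = (28 + V)/(116 + V) (J(V) = (V + 28)/(V + 116) = (28 + V)/(116 + V))
√(49279 + J(218)) = √(49279 + (28 + 218)/(116 + 218)) = √(49279 + 246/334) = √(49279 + (1/334)*246) = √(49279 + 123/167) = √(8229716/167) = 2*√343590643/167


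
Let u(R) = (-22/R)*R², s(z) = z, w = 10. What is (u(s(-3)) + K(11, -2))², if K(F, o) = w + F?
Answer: 7569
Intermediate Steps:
K(F, o) = 10 + F
u(R) = -22*R
(u(s(-3)) + K(11, -2))² = (-22*(-3) + (10 + 11))² = (66 + 21)² = 87² = 7569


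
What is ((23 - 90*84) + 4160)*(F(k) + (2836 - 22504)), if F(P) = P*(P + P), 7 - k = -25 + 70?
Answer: 56666060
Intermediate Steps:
k = -38 (k = 7 - (-25 + 70) = 7 - 1*45 = 7 - 45 = -38)
F(P) = 2*P² (F(P) = P*(2*P) = 2*P²)
((23 - 90*84) + 4160)*(F(k) + (2836 - 22504)) = ((23 - 90*84) + 4160)*(2*(-38)² + (2836 - 22504)) = ((23 - 7560) + 4160)*(2*1444 - 19668) = (-7537 + 4160)*(2888 - 19668) = -3377*(-16780) = 56666060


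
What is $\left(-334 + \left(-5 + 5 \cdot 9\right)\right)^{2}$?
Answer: $86436$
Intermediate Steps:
$\left(-334 + \left(-5 + 5 \cdot 9\right)\right)^{2} = \left(-334 + \left(-5 + 45\right)\right)^{2} = \left(-334 + 40\right)^{2} = \left(-294\right)^{2} = 86436$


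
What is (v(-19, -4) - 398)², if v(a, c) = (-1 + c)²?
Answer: 139129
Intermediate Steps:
(v(-19, -4) - 398)² = ((-1 - 4)² - 398)² = ((-5)² - 398)² = (25 - 398)² = (-373)² = 139129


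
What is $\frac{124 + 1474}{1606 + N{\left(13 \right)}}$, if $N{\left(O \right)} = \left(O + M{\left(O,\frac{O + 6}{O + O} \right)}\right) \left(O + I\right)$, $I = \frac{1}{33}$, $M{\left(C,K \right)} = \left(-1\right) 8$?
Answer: $\frac{1551}{1622} \approx 0.95623$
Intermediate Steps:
$M{\left(C,K \right)} = -8$
$I = \frac{1}{33} \approx 0.030303$
$N{\left(O \right)} = \left(-8 + O\right) \left(\frac{1}{33} + O\right)$ ($N{\left(O \right)} = \left(O - 8\right) \left(O + \frac{1}{33}\right) = \left(-8 + O\right) \left(\frac{1}{33} + O\right)$)
$\frac{124 + 1474}{1606 + N{\left(13 \right)}} = \frac{124 + 1474}{1606 - \left(\frac{3427}{33} - 169\right)} = \frac{1598}{1606 - - \frac{2150}{33}} = \frac{1598}{1606 + \frac{2150}{33}} = \frac{1598}{\frac{55148}{33}} = 1598 \cdot \frac{33}{55148} = \frac{1551}{1622}$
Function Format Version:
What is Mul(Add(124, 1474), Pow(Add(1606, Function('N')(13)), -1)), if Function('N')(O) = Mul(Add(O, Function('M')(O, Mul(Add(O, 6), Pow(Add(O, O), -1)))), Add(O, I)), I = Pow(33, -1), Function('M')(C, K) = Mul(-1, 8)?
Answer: Rational(1551, 1622) ≈ 0.95623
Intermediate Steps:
Function('M')(C, K) = -8
I = Rational(1, 33) ≈ 0.030303
Function('N')(O) = Mul(Add(-8, O), Add(Rational(1, 33), O)) (Function('N')(O) = Mul(Add(O, -8), Add(O, Rational(1, 33))) = Mul(Add(-8, O), Add(Rational(1, 33), O)))
Mul(Add(124, 1474), Pow(Add(1606, Function('N')(13)), -1)) = Mul(Add(124, 1474), Pow(Add(1606, Add(Rational(-8, 33), Pow(13, 2), Mul(Rational(-263, 33), 13))), -1)) = Mul(1598, Pow(Add(1606, Add(Rational(-8, 33), 169, Rational(-3419, 33))), -1)) = Mul(1598, Pow(Add(1606, Rational(2150, 33)), -1)) = Mul(1598, Pow(Rational(55148, 33), -1)) = Mul(1598, Rational(33, 55148)) = Rational(1551, 1622)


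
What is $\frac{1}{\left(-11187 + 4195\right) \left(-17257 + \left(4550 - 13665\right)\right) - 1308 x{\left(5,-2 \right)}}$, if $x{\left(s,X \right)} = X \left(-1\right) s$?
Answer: $\frac{1}{184379944} \approx 5.4236 \cdot 10^{-9}$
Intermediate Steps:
$x{\left(s,X \right)} = - X s$
$\frac{1}{\left(-11187 + 4195\right) \left(-17257 + \left(4550 - 13665\right)\right) - 1308 x{\left(5,-2 \right)}} = \frac{1}{\left(-11187 + 4195\right) \left(-17257 + \left(4550 - 13665\right)\right) - 1308 \left(\left(-1\right) \left(-2\right) 5\right)} = \frac{1}{- 6992 \left(-17257 + \left(4550 - 13665\right)\right) - 13080} = \frac{1}{- 6992 \left(-17257 - 9115\right) - 13080} = \frac{1}{\left(-6992\right) \left(-26372\right) - 13080} = \frac{1}{184393024 - 13080} = \frac{1}{184379944}$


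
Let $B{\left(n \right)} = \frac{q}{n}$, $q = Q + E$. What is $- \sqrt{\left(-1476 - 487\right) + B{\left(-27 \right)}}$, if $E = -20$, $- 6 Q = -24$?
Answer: $- \frac{i \sqrt{158955}}{9} \approx - 44.299 i$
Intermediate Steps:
$Q = 4$ ($Q = \left(- \frac{1}{6}\right) \left(-24\right) = 4$)
$q = -16$ ($q = 4 - 20 = -16$)
$B{\left(n \right)} = - \frac{16}{n}$
$- \sqrt{\left(-1476 - 487\right) + B{\left(-27 \right)}} = - \sqrt{\left(-1476 - 487\right) - \frac{16}{-27}} = - \sqrt{-1963 - - \frac{16}{27}} = - \sqrt{-1963 + \frac{16}{27}} = - \sqrt{- \frac{52985}{27}} = - \frac{i \sqrt{158955}}{9}$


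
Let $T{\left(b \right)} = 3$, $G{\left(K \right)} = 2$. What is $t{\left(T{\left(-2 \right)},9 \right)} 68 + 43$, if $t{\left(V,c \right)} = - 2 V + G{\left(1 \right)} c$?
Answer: $859$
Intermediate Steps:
$t{\left(V,c \right)} = - 2 V + 2 c$
$t{\left(T{\left(-2 \right)},9 \right)} 68 + 43 = \left(\left(-2\right) 3 + 2 \cdot 9\right) 68 + 43 = \left(-6 + 18\right) 68 + 43 = 12 \cdot 68 + 43 = 816 + 43 = 859$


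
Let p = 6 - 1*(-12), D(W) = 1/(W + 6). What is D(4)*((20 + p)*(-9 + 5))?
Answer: -76/5 ≈ -15.200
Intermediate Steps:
D(W) = 1/(6 + W)
p = 18 (p = 6 + 12 = 18)
D(4)*((20 + p)*(-9 + 5)) = ((20 + 18)*(-9 + 5))/(6 + 4) = (38*(-4))/10 = (⅒)*(-152) = -76/5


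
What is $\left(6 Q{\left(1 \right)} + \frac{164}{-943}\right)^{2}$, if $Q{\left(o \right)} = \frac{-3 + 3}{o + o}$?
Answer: $\frac{16}{529} \approx 0.030246$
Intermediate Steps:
$Q{\left(o \right)} = 0$ ($Q{\left(o \right)} = \frac{0}{2 o} = 0 \frac{1}{2 o} = 0$)
$\left(6 Q{\left(1 \right)} + \frac{164}{-943}\right)^{2} = \left(6 \cdot 0 + \frac{164}{-943}\right)^{2} = \left(0 + 164 \left(- \frac{1}{943}\right)\right)^{2} = \left(0 - \frac{4}{23}\right)^{2} = \left(- \frac{4}{23}\right)^{2} = \frac{16}{529}$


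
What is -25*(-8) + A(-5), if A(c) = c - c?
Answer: 200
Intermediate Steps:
A(c) = 0
-25*(-8) + A(-5) = -25*(-8) + 0 = 200 + 0 = 200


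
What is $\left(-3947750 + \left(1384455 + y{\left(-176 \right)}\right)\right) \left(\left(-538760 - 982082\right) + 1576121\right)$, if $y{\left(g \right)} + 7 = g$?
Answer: $-141706500362$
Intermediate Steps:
$y{\left(g \right)} = -7 + g$
$\left(-3947750 + \left(1384455 + y{\left(-176 \right)}\right)\right) \left(\left(-538760 - 982082\right) + 1576121\right) = \left(-3947750 + \left(1384455 - 183\right)\right) \left(\left(-538760 - 982082\right) + 1576121\right) = \left(-3947750 + 1384272\right) \left(-1520842 + 1576121\right) = \left(-2563478\right) 55279 = -141706500362$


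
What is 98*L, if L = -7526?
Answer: -737548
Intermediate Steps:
98*L = 98*(-7526) = -737548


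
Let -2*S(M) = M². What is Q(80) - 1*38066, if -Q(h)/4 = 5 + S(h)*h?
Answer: 985914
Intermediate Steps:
S(M) = -M²/2
Q(h) = -20 + 2*h³ (Q(h) = -4*(5 + (-h²/2)*h) = -4*(5 - h³/2) = -20 + 2*h³)
Q(80) - 1*38066 = (-20 + 2*80³) - 1*38066 = (-20 + 2*512000) - 38066 = (-20 + 1024000) - 38066 = 1023980 - 38066 = 985914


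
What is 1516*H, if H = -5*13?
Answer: -98540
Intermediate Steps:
H = -65
1516*H = 1516*(-65) = -98540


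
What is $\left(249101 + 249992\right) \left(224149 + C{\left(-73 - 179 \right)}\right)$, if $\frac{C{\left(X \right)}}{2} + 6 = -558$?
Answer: $111308219953$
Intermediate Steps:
$C{\left(X \right)} = -1128$ ($C{\left(X \right)} = -12 + 2 \left(-558\right) = -12 - 1116 = -1128$)
$\left(249101 + 249992\right) \left(224149 + C{\left(-73 - 179 \right)}\right) = \left(249101 + 249992\right) \left(224149 - 1128\right) = 499093 \cdot 223021 = 111308219953$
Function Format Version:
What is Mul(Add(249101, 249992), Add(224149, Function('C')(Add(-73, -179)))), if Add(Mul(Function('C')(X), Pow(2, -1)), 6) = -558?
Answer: 111308219953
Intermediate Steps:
Function('C')(X) = -1128 (Function('C')(X) = Add(-12, Mul(2, -558)) = Add(-12, -1116) = -1128)
Mul(Add(249101, 249992), Add(224149, Function('C')(Add(-73, -179)))) = Mul(Add(249101, 249992), Add(224149, -1128)) = Mul(499093, 223021) = 111308219953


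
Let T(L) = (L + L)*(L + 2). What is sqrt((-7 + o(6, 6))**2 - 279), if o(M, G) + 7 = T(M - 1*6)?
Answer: I*sqrt(83) ≈ 9.1104*I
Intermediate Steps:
T(L) = 2*L*(2 + L) (T(L) = (2*L)*(2 + L) = 2*L*(2 + L))
o(M, G) = -7 + 2*(-6 + M)*(-4 + M) (o(M, G) = -7 + 2*(M - 1*6)*(2 + (M - 1*6)) = -7 + 2*(M - 6)*(2 + (M - 6)) = -7 + 2*(-6 + M)*(2 + (-6 + M)) = -7 + 2*(-6 + M)*(-4 + M))
sqrt((-7 + o(6, 6))**2 - 279) = sqrt((-7 + (-7 + 2*(-6 + 6)*(-4 + 6)))**2 - 279) = sqrt((-7 + (-7 + 2*0*2))**2 - 279) = sqrt((-7 + (-7 + 0))**2 - 279) = sqrt((-7 - 7)**2 - 279) = sqrt((-14)**2 - 279) = sqrt(196 - 279) = sqrt(-83) = I*sqrt(83)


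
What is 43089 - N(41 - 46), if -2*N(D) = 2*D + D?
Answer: 86163/2 ≈ 43082.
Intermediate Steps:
N(D) = -3*D/2 (N(D) = -(2*D + D)/2 = -3*D/2)
43089 - N(41 - 46) = 43089 - (-3)*(41 - 46)/2 = 43089 - (-3)*(-5)/2 = 43089 - 1*15/2 = 43089 - 15/2 = 86163/2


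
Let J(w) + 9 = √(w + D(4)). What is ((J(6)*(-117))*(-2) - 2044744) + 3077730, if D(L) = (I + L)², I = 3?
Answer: 1030880 + 234*√55 ≈ 1.0326e+6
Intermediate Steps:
D(L) = (3 + L)²
J(w) = -9 + √(49 + w) (J(w) = -9 + √(w + (3 + 4)²) = -9 + √(w + 7²) = -9 + √(w + 49) = -9 + √(49 + w))
((J(6)*(-117))*(-2) - 2044744) + 3077730 = (((-9 + √(49 + 6))*(-117))*(-2) - 2044744) + 3077730 = (((-9 + √55)*(-117))*(-2) - 2044744) + 3077730 = ((1053 - 117*√55)*(-2) - 2044744) + 3077730 = ((-2106 + 234*√55) - 2044744) + 3077730 = (-2046850 + 234*√55) + 3077730 = 1030880 + 234*√55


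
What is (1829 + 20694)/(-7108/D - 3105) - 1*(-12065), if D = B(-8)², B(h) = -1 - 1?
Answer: 58878807/4882 ≈ 12060.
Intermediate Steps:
B(h) = -2
D = 4 (D = (-2)² = 4)
(1829 + 20694)/(-7108/D - 3105) - 1*(-12065) = (1829 + 20694)/(-7108/4 - 3105) - 1*(-12065) = 22523/(-7108*¼ - 3105) + 12065 = 22523/(-1777 - 3105) + 12065 = 22523/(-4882) + 12065 = 22523*(-1/4882) + 12065 = -22523/4882 + 12065 = 58878807/4882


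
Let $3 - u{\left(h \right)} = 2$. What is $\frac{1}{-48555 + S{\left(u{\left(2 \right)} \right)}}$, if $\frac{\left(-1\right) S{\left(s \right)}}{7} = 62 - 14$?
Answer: $- \frac{1}{48891} \approx -2.0454 \cdot 10^{-5}$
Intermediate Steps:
$u{\left(h \right)} = 1$ ($u{\left(h \right)} = 3 - 2 = 1$)
$S{\left(s \right)} = -336$ ($S{\left(s \right)} = - 7 \left(62 - 14\right) = \left(-7\right) 48 = -336$)
$\frac{1}{-48555 + S{\left(u{\left(2 \right)} \right)}} = \frac{1}{-48555 - 336} = \frac{1}{-48891} = - \frac{1}{48891}$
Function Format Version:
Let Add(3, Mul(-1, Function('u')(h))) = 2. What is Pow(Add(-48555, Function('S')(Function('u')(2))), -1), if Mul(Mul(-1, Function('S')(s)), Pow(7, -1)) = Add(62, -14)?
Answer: Rational(-1, 48891) ≈ -2.0454e-5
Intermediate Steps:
Function('u')(h) = 1 (Function('u')(h) = Add(3, Mul(-1, 2)) = Add(3, -2) = 1)
Function('S')(s) = -336 (Function('S')(s) = Mul(-7, Add(62, -14)) = Mul(-7, 48) = -336)
Pow(Add(-48555, Function('S')(Function('u')(2))), -1) = Pow(Add(-48555, -336), -1) = Pow(-48891, -1) = Rational(-1, 48891)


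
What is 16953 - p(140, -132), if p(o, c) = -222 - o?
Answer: 17315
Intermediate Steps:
16953 - p(140, -132) = 16953 - (-222 - 1*140) = 16953 - (-222 - 140) = 16953 - 1*(-362) = 16953 + 362 = 17315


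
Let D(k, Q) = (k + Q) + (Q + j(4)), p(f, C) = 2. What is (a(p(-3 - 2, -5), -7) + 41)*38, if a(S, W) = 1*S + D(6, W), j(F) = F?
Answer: 1482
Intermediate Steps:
D(k, Q) = 4 + k + 2*Q (D(k, Q) = (k + Q) + (Q + 4) = (Q + k) + (4 + Q) = 4 + k + 2*Q)
a(S, W) = 10 + S + 2*W (a(S, W) = 1*S + (4 + 6 + 2*W) = S + (10 + 2*W) = 10 + S + 2*W)
(a(p(-3 - 2, -5), -7) + 41)*38 = ((10 + 2 + 2*(-7)) + 41)*38 = ((10 + 2 - 14) + 41)*38 = (-2 + 41)*38 = 39*38 = 1482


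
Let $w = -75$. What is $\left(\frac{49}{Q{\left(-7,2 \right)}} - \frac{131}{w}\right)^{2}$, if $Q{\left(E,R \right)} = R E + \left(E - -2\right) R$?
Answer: $\frac{3481}{40000} \approx 0.087025$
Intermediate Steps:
$Q{\left(E,R \right)} = E R + R \left(2 + E\right)$ ($Q{\left(E,R \right)} = E R + \left(E + 2\right) R = E R + \left(2 + E\right) R = E R + R \left(2 + E\right)$)
$\left(\frac{49}{Q{\left(-7,2 \right)}} - \frac{131}{w}\right)^{2} = \left(\frac{49}{2 \cdot 2 \left(1 - 7\right)} - \frac{131}{-75}\right)^{2} = \left(\frac{49}{2 \cdot 2 \left(-6\right)} - - \frac{131}{75}\right)^{2} = \left(\frac{49}{-24} + \frac{131}{75}\right)^{2} = \left(49 \left(- \frac{1}{24}\right) + \frac{131}{75}\right)^{2} = \left(- \frac{49}{24} + \frac{131}{75}\right)^{2} = \left(- \frac{59}{200}\right)^{2} = \frac{3481}{40000}$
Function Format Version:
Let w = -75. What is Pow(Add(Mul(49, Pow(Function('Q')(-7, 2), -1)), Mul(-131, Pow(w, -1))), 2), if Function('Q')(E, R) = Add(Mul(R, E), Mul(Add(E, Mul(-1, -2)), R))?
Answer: Rational(3481, 40000) ≈ 0.087025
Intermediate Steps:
Function('Q')(E, R) = Add(Mul(E, R), Mul(R, Add(2, E))) (Function('Q')(E, R) = Add(Mul(E, R), Mul(Add(E, 2), R)) = Add(Mul(E, R), Mul(Add(2, E), R)) = Add(Mul(E, R), Mul(R, Add(2, E))))
Pow(Add(Mul(49, Pow(Function('Q')(-7, 2), -1)), Mul(-131, Pow(w, -1))), 2) = Pow(Add(Mul(49, Pow(Mul(2, 2, Add(1, -7)), -1)), Mul(-131, Pow(-75, -1))), 2) = Pow(Add(Mul(49, Pow(Mul(2, 2, -6), -1)), Mul(-131, Rational(-1, 75))), 2) = Pow(Add(Mul(49, Pow(-24, -1)), Rational(131, 75)), 2) = Pow(Add(Mul(49, Rational(-1, 24)), Rational(131, 75)), 2) = Pow(Add(Rational(-49, 24), Rational(131, 75)), 2) = Pow(Rational(-59, 200), 2) = Rational(3481, 40000)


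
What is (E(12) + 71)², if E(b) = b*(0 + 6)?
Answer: 20449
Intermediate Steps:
E(b) = 6*b (E(b) = b*6 = 6*b)
(E(12) + 71)² = (6*12 + 71)² = (72 + 71)² = 143² = 20449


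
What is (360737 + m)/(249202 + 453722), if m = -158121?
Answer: 2666/9249 ≈ 0.28825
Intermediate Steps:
(360737 + m)/(249202 + 453722) = (360737 - 158121)/(249202 + 453722) = 202616/702924 = 202616*(1/702924) = 2666/9249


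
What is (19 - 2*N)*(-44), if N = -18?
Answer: -2420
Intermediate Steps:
(19 - 2*N)*(-44) = (19 - 2*(-18))*(-44) = (19 + 36)*(-44) = 55*(-44) = -2420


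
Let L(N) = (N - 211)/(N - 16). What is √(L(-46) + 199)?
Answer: √780890/62 ≈ 14.253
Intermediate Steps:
L(N) = (-211 + N)/(-16 + N)
√(L(-46) + 199) = √((-211 - 46)/(-16 - 46) + 199) = √(-257/(-62) + 199) = √(-1/62*(-257) + 199) = √(257/62 + 199) = √(12595/62) = √780890/62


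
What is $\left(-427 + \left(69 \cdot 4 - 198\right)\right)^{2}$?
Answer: $121801$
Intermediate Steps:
$\left(-427 + \left(69 \cdot 4 - 198\right)\right)^{2} = \left(-427 + \left(276 - 198\right)\right)^{2} = \left(-427 + 78\right)^{2} = \left(-349\right)^{2} = 121801$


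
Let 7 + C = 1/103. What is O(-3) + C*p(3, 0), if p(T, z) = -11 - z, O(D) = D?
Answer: 7611/103 ≈ 73.893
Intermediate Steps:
C = -720/103 (C = -7 + 1/103 = -720/103 ≈ -6.9903)
O(-3) + C*p(3, 0) = -3 - 720*(-11 - 1*0)/103 = -3 - 720*(-11 + 0)/103 = -3 - 720/103*(-11) = -3 + 7920/103 = 7611/103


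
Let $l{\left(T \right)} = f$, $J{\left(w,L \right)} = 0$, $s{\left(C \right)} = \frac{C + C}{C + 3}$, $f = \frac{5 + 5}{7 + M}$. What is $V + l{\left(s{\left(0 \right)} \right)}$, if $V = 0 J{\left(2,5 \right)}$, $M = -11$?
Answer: $- \frac{5}{2} \approx -2.5$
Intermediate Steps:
$f = - \frac{5}{2}$ ($f = \frac{5 + 5}{7 - 11} = \frac{10}{-4} = 10 \left(- \frac{1}{4}\right) = - \frac{5}{2} \approx -2.5$)
$s{\left(C \right)} = \frac{2 C}{3 + C}$
$l{\left(T \right)} = - \frac{5}{2}$
$V = 0$ ($V = 0 \cdot 0 = 0$)
$V + l{\left(s{\left(0 \right)} \right)} = 0 - \frac{5}{2} = - \frac{5}{2}$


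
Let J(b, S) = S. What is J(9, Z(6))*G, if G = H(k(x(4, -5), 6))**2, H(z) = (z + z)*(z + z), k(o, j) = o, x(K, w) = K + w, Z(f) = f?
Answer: 96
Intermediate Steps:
H(z) = 4*z**2 (H(z) = (2*z)*(2*z) = 4*z**2)
G = 16 (G = (4*(4 - 5)**2)**2 = (4*(-1)**2)**2 = (4*1)**2 = 4**2 = 16)
J(9, Z(6))*G = 6*16 = 96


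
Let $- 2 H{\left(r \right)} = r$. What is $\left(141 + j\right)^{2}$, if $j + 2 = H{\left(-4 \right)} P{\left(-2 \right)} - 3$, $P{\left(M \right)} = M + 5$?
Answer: $20164$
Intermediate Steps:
$H{\left(r \right)} = - \frac{r}{2}$
$P{\left(M \right)} = 5 + M$
$j = 1$ ($j = -2 - \left(3 - \left(- \frac{1}{2}\right) \left(-4\right) \left(5 - 2\right)\right) = -2 + \left(2 \cdot 3 - 3\right) = -2 + \left(6 - 3\right) = -2 + 3 = 1$)
$\left(141 + j\right)^{2} = \left(141 + 1\right)^{2} = 142^{2} = 20164$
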